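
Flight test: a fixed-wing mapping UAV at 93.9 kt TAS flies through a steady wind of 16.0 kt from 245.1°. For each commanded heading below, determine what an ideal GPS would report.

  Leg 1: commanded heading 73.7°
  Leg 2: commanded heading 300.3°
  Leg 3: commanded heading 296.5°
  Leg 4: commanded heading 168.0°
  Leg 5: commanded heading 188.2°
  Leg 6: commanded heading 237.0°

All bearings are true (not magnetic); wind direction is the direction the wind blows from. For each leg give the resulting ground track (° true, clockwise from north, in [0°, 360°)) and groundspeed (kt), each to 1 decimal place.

Leg 1: track=72.5°, groundspeed=109.7 kt
Leg 2: track=309.1°, groundspeed=85.8 kt
Leg 3: track=305.0°, groundspeed=84.8 kt
Leg 4: track=158.2°, groundspeed=91.7 kt
Leg 5: track=179.3°, groundspeed=86.2 kt
Leg 6: track=235.3°, groundspeed=78.1 kt

Leg 1: heading 73.7°; drift -1.2° → track 72.5°, groundspeed 109.7 kt
Leg 2: heading 300.3°; drift +8.8° → track 309.1°, groundspeed 85.8 kt
Leg 3: heading 296.5°; drift +8.5° → track 305.0°, groundspeed 84.8 kt
Leg 4: heading 168.0°; drift -9.8° → track 158.2°, groundspeed 91.7 kt
Leg 5: heading 188.2°; drift -8.9° → track 179.3°, groundspeed 86.2 kt
Leg 6: heading 237.0°; drift -1.7° → track 235.3°, groundspeed 78.1 kt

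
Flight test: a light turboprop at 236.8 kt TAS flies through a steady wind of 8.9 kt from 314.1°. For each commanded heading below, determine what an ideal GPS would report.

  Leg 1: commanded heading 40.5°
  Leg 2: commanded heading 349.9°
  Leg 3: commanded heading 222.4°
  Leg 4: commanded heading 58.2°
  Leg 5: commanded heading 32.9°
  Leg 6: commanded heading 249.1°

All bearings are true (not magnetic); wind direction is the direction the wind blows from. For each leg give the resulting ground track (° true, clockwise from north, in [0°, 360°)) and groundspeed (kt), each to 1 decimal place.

Leg 1: track=42.7°, groundspeed=236.4 kt
Leg 2: track=351.2°, groundspeed=229.6 kt
Leg 3: track=220.3°, groundspeed=237.2 kt
Leg 4: track=60.3°, groundspeed=239.1 kt
Leg 5: track=35.0°, groundspeed=235.2 kt
Leg 6: track=247.1°, groundspeed=233.2 kt

Leg 1: heading 40.5°; drift +2.2° → track 42.7°, groundspeed 236.4 kt
Leg 2: heading 349.9°; drift +1.3° → track 351.2°, groundspeed 229.6 kt
Leg 3: heading 222.4°; drift -2.1° → track 220.3°, groundspeed 237.2 kt
Leg 4: heading 58.2°; drift +2.1° → track 60.3°, groundspeed 239.1 kt
Leg 5: heading 32.9°; drift +2.1° → track 35.0°, groundspeed 235.2 kt
Leg 6: heading 249.1°; drift -2.0° → track 247.1°, groundspeed 233.2 kt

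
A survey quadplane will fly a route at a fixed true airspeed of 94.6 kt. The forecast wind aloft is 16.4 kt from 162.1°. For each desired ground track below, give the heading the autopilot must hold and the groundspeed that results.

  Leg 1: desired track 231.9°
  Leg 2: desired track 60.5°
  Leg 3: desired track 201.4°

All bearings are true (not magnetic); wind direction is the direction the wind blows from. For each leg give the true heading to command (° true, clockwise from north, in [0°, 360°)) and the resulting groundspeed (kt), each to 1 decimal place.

Leg 1: desired track 231.9°; wind correction -9.4° → command heading 222.5°, groundspeed 87.7 kt
Leg 2: desired track 60.5°; wind correction +9.8° → command heading 70.3°, groundspeed 96.5 kt
Leg 3: desired track 201.4°; wind correction -6.3° → command heading 195.1°, groundspeed 81.3 kt

Leg 1: heading=222.5°, groundspeed=87.7 kt
Leg 2: heading=70.3°, groundspeed=96.5 kt
Leg 3: heading=195.1°, groundspeed=81.3 kt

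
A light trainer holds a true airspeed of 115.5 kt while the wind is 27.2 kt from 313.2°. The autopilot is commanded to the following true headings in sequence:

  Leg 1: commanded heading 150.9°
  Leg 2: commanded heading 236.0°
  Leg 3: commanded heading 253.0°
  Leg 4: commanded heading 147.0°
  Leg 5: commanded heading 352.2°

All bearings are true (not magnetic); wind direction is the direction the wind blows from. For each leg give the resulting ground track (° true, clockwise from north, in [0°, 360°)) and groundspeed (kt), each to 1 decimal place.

Leg 1: track=147.6°, groundspeed=141.7 kt
Leg 2: track=222.4°, groundspeed=112.6 kt
Leg 3: track=240.0°, groundspeed=104.7 kt
Leg 4: track=144.4°, groundspeed=142.1 kt
Leg 5: track=2.5°, groundspeed=95.9 kt

Leg 1: heading 150.9°; drift -3.3° → track 147.6°, groundspeed 141.7 kt
Leg 2: heading 236.0°; drift -13.6° → track 222.4°, groundspeed 112.6 kt
Leg 3: heading 253.0°; drift -13.0° → track 240.0°, groundspeed 104.7 kt
Leg 4: heading 147.0°; drift -2.6° → track 144.4°, groundspeed 142.1 kt
Leg 5: heading 352.2°; drift +10.3° → track 2.5°, groundspeed 95.9 kt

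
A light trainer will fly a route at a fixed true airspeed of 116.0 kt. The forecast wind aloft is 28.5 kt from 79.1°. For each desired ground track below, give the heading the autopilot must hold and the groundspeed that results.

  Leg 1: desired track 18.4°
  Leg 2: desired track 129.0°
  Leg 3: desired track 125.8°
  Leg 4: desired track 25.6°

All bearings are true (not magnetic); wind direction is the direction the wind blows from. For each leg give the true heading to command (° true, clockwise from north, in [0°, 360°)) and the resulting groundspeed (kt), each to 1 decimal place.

Leg 1: desired track 18.4°; wind correction +12.4° → command heading 30.8°, groundspeed 99.4 kt
Leg 2: desired track 129.0°; wind correction -10.8° → command heading 118.2°, groundspeed 95.6 kt
Leg 3: desired track 125.8°; wind correction -10.3° → command heading 115.5°, groundspeed 94.6 kt
Leg 4: desired track 25.6°; wind correction +11.4° → command heading 37.0°, groundspeed 96.8 kt

Leg 1: heading=30.8°, groundspeed=99.4 kt
Leg 2: heading=118.2°, groundspeed=95.6 kt
Leg 3: heading=115.5°, groundspeed=94.6 kt
Leg 4: heading=37.0°, groundspeed=96.8 kt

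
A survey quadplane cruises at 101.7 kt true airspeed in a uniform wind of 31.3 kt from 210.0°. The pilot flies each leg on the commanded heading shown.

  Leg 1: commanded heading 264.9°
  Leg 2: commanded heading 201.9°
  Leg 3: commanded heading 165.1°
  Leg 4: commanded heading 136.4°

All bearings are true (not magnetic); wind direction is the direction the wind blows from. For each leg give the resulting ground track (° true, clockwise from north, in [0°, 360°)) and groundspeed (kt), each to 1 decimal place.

Leg 1: track=281.9°, groundspeed=87.5 kt
Leg 2: track=198.3°, groundspeed=70.8 kt
Leg 3: track=149.6°, groundspeed=82.5 kt
Leg 4: track=118.5°, groundspeed=97.6 kt

Leg 1: heading 264.9°; drift +17.0° → track 281.9°, groundspeed 87.5 kt
Leg 2: heading 201.9°; drift -3.6° → track 198.3°, groundspeed 70.8 kt
Leg 3: heading 165.1°; drift -15.5° → track 149.6°, groundspeed 82.5 kt
Leg 4: heading 136.4°; drift -17.9° → track 118.5°, groundspeed 97.6 kt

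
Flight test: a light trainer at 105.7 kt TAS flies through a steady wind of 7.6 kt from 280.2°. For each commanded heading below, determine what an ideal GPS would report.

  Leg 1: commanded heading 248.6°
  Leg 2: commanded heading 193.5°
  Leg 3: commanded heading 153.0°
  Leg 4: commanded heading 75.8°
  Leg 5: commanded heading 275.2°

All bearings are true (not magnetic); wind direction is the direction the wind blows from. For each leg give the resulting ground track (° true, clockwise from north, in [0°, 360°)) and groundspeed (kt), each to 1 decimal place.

Leg 1: heading 248.6°; drift -2.3° → track 246.3°, groundspeed 99.3 kt
Leg 2: heading 193.5°; drift -4.1° → track 189.4°, groundspeed 105.5 kt
Leg 3: heading 153.0°; drift -3.1° → track 149.9°, groundspeed 110.5 kt
Leg 4: heading 75.8°; drift +1.6° → track 77.4°, groundspeed 112.7 kt
Leg 5: heading 275.2°; drift -0.4° → track 274.8°, groundspeed 98.1 kt

Leg 1: track=246.3°, groundspeed=99.3 kt
Leg 2: track=189.4°, groundspeed=105.5 kt
Leg 3: track=149.9°, groundspeed=110.5 kt
Leg 4: track=77.4°, groundspeed=112.7 kt
Leg 5: track=274.8°, groundspeed=98.1 kt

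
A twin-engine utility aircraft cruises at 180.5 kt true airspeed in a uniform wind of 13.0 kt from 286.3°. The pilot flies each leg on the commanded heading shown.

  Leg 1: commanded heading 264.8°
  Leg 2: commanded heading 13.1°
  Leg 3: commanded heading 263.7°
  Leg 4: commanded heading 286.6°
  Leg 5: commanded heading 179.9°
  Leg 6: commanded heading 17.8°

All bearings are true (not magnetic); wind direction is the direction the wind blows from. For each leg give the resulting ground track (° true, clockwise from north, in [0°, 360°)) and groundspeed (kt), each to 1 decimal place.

Leg 1: track=263.2°, groundspeed=168.5 kt
Leg 2: track=17.2°, groundspeed=180.2 kt
Leg 3: track=262.0°, groundspeed=168.6 kt
Leg 4: track=286.6°, groundspeed=167.5 kt
Leg 5: track=176.0°, groundspeed=184.6 kt
Leg 6: track=21.9°, groundspeed=181.3 kt

Leg 1: heading 264.8°; drift -1.6° → track 263.2°, groundspeed 168.5 kt
Leg 2: heading 13.1°; drift +4.1° → track 17.2°, groundspeed 180.2 kt
Leg 3: heading 263.7°; drift -1.7° → track 262.0°, groundspeed 168.6 kt
Leg 4: heading 286.6°; drift +0.0° → track 286.6°, groundspeed 167.5 kt
Leg 5: heading 179.9°; drift -3.9° → track 176.0°, groundspeed 184.6 kt
Leg 6: heading 17.8°; drift +4.1° → track 21.9°, groundspeed 181.3 kt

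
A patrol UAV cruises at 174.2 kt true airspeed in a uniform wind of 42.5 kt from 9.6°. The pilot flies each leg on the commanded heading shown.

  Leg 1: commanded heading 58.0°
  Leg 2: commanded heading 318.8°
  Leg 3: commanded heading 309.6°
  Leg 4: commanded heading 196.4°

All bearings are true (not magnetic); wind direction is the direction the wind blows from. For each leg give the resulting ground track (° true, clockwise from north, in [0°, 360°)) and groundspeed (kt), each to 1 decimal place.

Leg 1: track=70.3°, groundspeed=149.4 kt
Leg 2: track=306.2°, groundspeed=151.0 kt
Leg 3: track=296.1°, groundspeed=157.3 kt
Leg 4: track=195.1°, groundspeed=216.5 kt

Leg 1: heading 58.0°; drift +12.3° → track 70.3°, groundspeed 149.4 kt
Leg 2: heading 318.8°; drift -12.6° → track 306.2°, groundspeed 151.0 kt
Leg 3: heading 309.6°; drift -13.5° → track 296.1°, groundspeed 157.3 kt
Leg 4: heading 196.4°; drift -1.3° → track 195.1°, groundspeed 216.5 kt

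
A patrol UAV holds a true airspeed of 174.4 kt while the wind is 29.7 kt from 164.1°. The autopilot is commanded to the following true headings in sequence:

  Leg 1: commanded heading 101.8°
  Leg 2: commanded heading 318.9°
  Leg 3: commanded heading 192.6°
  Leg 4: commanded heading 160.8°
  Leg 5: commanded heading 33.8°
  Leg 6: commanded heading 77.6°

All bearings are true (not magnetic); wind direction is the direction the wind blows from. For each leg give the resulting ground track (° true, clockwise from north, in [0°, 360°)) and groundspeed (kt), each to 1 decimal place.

Leg 1: heading 101.8°; drift -9.3° → track 92.5°, groundspeed 162.7 kt
Leg 2: heading 318.9°; drift +3.6° → track 322.5°, groundspeed 201.7 kt
Leg 3: heading 192.6°; drift +5.5° → track 198.1°, groundspeed 149.0 kt
Leg 4: heading 160.8°; drift -0.7° → track 160.1°, groundspeed 144.8 kt
Leg 5: heading 33.8°; drift -6.7° → track 27.1°, groundspeed 194.9 kt
Leg 6: heading 77.6°; drift -9.7° → track 67.9°, groundspeed 175.1 kt

Leg 1: track=92.5°, groundspeed=162.7 kt
Leg 2: track=322.5°, groundspeed=201.7 kt
Leg 3: track=198.1°, groundspeed=149.0 kt
Leg 4: track=160.1°, groundspeed=144.8 kt
Leg 5: track=27.1°, groundspeed=194.9 kt
Leg 6: track=67.9°, groundspeed=175.1 kt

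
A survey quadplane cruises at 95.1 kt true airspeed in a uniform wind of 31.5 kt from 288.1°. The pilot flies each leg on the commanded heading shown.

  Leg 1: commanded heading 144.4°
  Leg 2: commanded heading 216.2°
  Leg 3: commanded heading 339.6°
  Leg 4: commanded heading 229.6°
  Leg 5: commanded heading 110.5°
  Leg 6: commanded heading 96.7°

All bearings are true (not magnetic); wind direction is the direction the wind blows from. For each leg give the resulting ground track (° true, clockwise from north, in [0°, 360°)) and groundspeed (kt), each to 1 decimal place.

Leg 1: track=135.6°, groundspeed=121.9 kt
Leg 2: track=196.9°, groundspeed=90.4 kt
Leg 3: track=357.7°, groundspeed=79.4 kt
Leg 4: track=210.7°, groundspeed=83.1 kt
Leg 5: track=109.9°, groundspeed=126.6 kt
Leg 6: track=99.5°, groundspeed=126.1 kt

Leg 1: heading 144.4°; drift -8.8° → track 135.6°, groundspeed 121.9 kt
Leg 2: heading 216.2°; drift -19.3° → track 196.9°, groundspeed 90.4 kt
Leg 3: heading 339.6°; drift +18.1° → track 357.7°, groundspeed 79.4 kt
Leg 4: heading 229.6°; drift -18.9° → track 210.7°, groundspeed 83.1 kt
Leg 5: heading 110.5°; drift -0.6° → track 109.9°, groundspeed 126.6 kt
Leg 6: heading 96.7°; drift +2.8° → track 99.5°, groundspeed 126.1 kt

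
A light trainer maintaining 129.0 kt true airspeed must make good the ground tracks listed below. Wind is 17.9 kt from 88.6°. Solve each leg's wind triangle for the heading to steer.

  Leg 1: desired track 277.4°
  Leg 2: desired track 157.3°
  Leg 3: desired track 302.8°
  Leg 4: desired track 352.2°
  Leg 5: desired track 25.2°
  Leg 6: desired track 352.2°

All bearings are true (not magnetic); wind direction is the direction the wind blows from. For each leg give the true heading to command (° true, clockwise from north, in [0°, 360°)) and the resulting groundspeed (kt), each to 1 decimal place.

Leg 1: heading=278.6°, groundspeed=146.7 kt
Leg 2: heading=149.9°, groundspeed=121.4 kt
Leg 3: heading=307.3°, groundspeed=143.4 kt
Leg 4: heading=0.1°, groundspeed=129.8 kt
Leg 5: heading=32.3°, groundspeed=120.0 kt
Leg 6: heading=0.1°, groundspeed=129.8 kt

Leg 1: desired track 277.4°; wind correction +1.2° → command heading 278.6°, groundspeed 146.7 kt
Leg 2: desired track 157.3°; wind correction -7.4° → command heading 149.9°, groundspeed 121.4 kt
Leg 3: desired track 302.8°; wind correction +4.5° → command heading 307.3°, groundspeed 143.4 kt
Leg 4: desired track 352.2°; wind correction +7.9° → command heading 0.1°, groundspeed 129.8 kt
Leg 5: desired track 25.2°; wind correction +7.1° → command heading 32.3°, groundspeed 120.0 kt
Leg 6: desired track 352.2°; wind correction +7.9° → command heading 0.1°, groundspeed 129.8 kt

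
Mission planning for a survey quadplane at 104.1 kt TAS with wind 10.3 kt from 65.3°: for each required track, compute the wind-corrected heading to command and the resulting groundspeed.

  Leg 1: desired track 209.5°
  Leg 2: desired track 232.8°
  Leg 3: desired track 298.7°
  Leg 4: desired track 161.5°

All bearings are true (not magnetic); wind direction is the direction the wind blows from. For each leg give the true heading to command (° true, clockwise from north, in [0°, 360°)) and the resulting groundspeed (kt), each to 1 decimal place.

Leg 1: desired track 209.5°; wind correction -3.3° → command heading 206.2°, groundspeed 112.3 kt
Leg 2: desired track 232.8°; wind correction -1.2° → command heading 231.6°, groundspeed 114.1 kt
Leg 3: desired track 298.7°; wind correction +4.6° → command heading 303.3°, groundspeed 109.9 kt
Leg 4: desired track 161.5°; wind correction -5.6° → command heading 155.9°, groundspeed 104.7 kt

Leg 1: heading=206.2°, groundspeed=112.3 kt
Leg 2: heading=231.6°, groundspeed=114.1 kt
Leg 3: heading=303.3°, groundspeed=109.9 kt
Leg 4: heading=155.9°, groundspeed=104.7 kt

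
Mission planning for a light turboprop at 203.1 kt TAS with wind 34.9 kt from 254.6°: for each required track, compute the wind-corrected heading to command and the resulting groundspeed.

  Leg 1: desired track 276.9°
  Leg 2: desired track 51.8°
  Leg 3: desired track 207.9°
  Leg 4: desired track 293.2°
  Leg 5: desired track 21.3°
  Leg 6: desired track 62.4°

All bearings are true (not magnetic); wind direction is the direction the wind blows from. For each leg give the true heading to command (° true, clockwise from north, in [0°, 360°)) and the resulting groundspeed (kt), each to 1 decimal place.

Leg 1: desired track 276.9°; wind correction -3.7° → command heading 273.2°, groundspeed 170.4 kt
Leg 2: desired track 51.8°; wind correction -3.8° → command heading 48.0°, groundspeed 234.8 kt
Leg 3: desired track 207.9°; wind correction +7.2° → command heading 215.1°, groundspeed 177.6 kt
Leg 4: desired track 293.2°; wind correction -6.2° → command heading 287.0°, groundspeed 174.7 kt
Leg 5: desired track 21.3°; wind correction -7.9° → command heading 13.4°, groundspeed 222.0 kt
Leg 6: desired track 62.4°; wind correction -2.1° → command heading 60.3°, groundspeed 237.1 kt

Leg 1: heading=273.2°, groundspeed=170.4 kt
Leg 2: heading=48.0°, groundspeed=234.8 kt
Leg 3: heading=215.1°, groundspeed=177.6 kt
Leg 4: heading=287.0°, groundspeed=174.7 kt
Leg 5: heading=13.4°, groundspeed=222.0 kt
Leg 6: heading=60.3°, groundspeed=237.1 kt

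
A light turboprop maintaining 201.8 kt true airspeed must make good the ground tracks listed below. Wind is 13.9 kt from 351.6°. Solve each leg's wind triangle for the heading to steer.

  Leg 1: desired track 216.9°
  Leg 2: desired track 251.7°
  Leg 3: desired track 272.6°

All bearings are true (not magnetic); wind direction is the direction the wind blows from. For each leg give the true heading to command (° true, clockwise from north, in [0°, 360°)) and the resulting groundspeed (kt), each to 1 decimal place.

Leg 1: desired track 216.9°; wind correction +2.8° → command heading 219.7°, groundspeed 211.3 kt
Leg 2: desired track 251.7°; wind correction +3.9° → command heading 255.6°, groundspeed 203.7 kt
Leg 3: desired track 272.6°; wind correction +3.9° → command heading 276.5°, groundspeed 198.7 kt

Leg 1: heading=219.7°, groundspeed=211.3 kt
Leg 2: heading=255.6°, groundspeed=203.7 kt
Leg 3: heading=276.5°, groundspeed=198.7 kt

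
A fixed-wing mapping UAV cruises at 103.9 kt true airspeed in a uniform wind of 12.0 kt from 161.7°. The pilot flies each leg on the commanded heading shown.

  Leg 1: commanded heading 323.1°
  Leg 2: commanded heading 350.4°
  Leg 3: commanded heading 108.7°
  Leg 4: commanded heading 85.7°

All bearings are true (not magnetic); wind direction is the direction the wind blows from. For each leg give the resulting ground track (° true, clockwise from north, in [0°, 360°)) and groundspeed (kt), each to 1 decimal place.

Leg 1: heading 323.1°; drift +1.9° → track 325.0°, groundspeed 115.3 kt
Leg 2: heading 350.4°; drift -0.9° → track 349.5°, groundspeed 115.8 kt
Leg 3: heading 108.7°; drift -5.7° → track 103.0°, groundspeed 97.2 kt
Leg 4: heading 85.7°; drift -6.6° → track 79.1°, groundspeed 101.7 kt

Leg 1: track=325.0°, groundspeed=115.3 kt
Leg 2: track=349.5°, groundspeed=115.8 kt
Leg 3: track=103.0°, groundspeed=97.2 kt
Leg 4: track=79.1°, groundspeed=101.7 kt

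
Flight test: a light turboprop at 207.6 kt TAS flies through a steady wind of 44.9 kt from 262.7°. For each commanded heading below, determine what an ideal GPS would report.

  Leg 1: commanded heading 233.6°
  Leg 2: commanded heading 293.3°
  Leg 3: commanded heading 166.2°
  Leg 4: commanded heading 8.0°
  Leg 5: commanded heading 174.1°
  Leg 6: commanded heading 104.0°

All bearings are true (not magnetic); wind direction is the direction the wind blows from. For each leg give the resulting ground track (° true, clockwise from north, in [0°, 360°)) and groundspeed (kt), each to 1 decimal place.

Leg 1: track=226.2°, groundspeed=169.8 kt
Leg 2: track=301.0°, groundspeed=170.5 kt
Leg 3: track=154.4°, groundspeed=217.3 kt
Leg 4: track=19.2°, groundspeed=223.7 kt
Leg 5: track=161.8°, groundspeed=211.3 kt
Leg 6: track=100.3°, groundspeed=250.0 kt

Leg 1: heading 233.6°; drift -7.4° → track 226.2°, groundspeed 169.8 kt
Leg 2: heading 293.3°; drift +7.7° → track 301.0°, groundspeed 170.5 kt
Leg 3: heading 166.2°; drift -11.8° → track 154.4°, groundspeed 217.3 kt
Leg 4: heading 8.0°; drift +11.2° → track 19.2°, groundspeed 223.7 kt
Leg 5: heading 174.1°; drift -12.3° → track 161.8°, groundspeed 211.3 kt
Leg 6: heading 104.0°; drift -3.7° → track 100.3°, groundspeed 250.0 kt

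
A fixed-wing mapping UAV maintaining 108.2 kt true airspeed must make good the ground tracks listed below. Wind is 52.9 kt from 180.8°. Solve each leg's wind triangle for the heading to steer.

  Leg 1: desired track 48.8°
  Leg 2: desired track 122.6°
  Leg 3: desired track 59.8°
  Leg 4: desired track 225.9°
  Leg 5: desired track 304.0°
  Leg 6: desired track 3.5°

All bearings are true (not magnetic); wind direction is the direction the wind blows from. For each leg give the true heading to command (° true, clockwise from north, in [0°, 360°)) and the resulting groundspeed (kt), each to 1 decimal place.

Leg 1: heading=70.1°, groundspeed=136.2 kt
Leg 2: heading=147.2°, groundspeed=70.5 kt
Leg 3: heading=84.6°, groundspeed=125.5 kt
Leg 4: heading=205.6°, groundspeed=64.2 kt
Leg 5: heading=279.9°, groundspeed=127.7 kt
Leg 6: heading=4.8°, groundspeed=161.0 kt

Leg 1: desired track 48.8°; wind correction +21.3° → command heading 70.1°, groundspeed 136.2 kt
Leg 2: desired track 122.6°; wind correction +24.6° → command heading 147.2°, groundspeed 70.5 kt
Leg 3: desired track 59.8°; wind correction +24.8° → command heading 84.6°, groundspeed 125.5 kt
Leg 4: desired track 225.9°; wind correction -20.3° → command heading 205.6°, groundspeed 64.2 kt
Leg 5: desired track 304.0°; wind correction -24.1° → command heading 279.9°, groundspeed 127.7 kt
Leg 6: desired track 3.5°; wind correction +1.3° → command heading 4.8°, groundspeed 161.0 kt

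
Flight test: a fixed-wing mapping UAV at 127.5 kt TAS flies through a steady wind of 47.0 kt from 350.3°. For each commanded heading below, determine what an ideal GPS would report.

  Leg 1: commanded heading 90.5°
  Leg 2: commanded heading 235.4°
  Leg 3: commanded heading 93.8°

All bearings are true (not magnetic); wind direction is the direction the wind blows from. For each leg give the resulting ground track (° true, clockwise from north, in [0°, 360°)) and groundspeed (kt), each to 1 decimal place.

Leg 1: heading 90.5°; drift +18.8° → track 109.3°, groundspeed 143.5 kt
Leg 2: heading 235.4°; drift -16.1° → track 219.3°, groundspeed 153.3 kt
Leg 3: heading 93.8°; drift +18.3° → track 112.1°, groundspeed 145.8 kt

Leg 1: track=109.3°, groundspeed=143.5 kt
Leg 2: track=219.3°, groundspeed=153.3 kt
Leg 3: track=112.1°, groundspeed=145.8 kt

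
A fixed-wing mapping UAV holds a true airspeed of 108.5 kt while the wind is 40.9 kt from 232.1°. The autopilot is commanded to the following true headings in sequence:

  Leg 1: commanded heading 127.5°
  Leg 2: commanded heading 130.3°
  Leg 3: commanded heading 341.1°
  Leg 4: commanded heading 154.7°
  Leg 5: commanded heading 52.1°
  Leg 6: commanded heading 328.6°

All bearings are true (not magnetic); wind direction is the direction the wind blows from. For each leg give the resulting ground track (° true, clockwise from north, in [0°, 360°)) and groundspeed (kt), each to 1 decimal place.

Leg 1: heading 127.5°; drift -18.4° → track 109.1°, groundspeed 125.2 kt
Leg 2: heading 130.3°; drift -18.9° → track 111.4°, groundspeed 123.5 kt
Leg 3: heading 341.1°; drift +17.6° → track 358.7°, groundspeed 127.8 kt
Leg 4: heading 154.7°; drift -21.8° → track 132.9°, groundspeed 107.3 kt
Leg 5: heading 52.1°; drift +0.0° → track 52.1°, groundspeed 149.4 kt
Leg 6: heading 328.6°; drift +19.8° → track 348.4°, groundspeed 120.2 kt

Leg 1: track=109.1°, groundspeed=125.2 kt
Leg 2: track=111.4°, groundspeed=123.5 kt
Leg 3: track=358.7°, groundspeed=127.8 kt
Leg 4: track=132.9°, groundspeed=107.3 kt
Leg 5: track=52.1°, groundspeed=149.4 kt
Leg 6: track=348.4°, groundspeed=120.2 kt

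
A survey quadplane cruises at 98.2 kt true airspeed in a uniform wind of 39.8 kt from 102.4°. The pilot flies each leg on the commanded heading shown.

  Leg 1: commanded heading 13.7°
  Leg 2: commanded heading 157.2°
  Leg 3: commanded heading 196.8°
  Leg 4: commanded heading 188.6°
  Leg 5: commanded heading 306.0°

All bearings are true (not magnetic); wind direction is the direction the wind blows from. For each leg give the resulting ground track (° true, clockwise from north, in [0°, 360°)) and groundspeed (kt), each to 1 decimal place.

Leg 1: track=351.5°, groundspeed=105.1 kt
Leg 2: track=180.6°, groundspeed=82.0 kt
Leg 3: track=218.2°, groundspeed=108.8 kt
Leg 4: track=211.2°, groundspeed=103.5 kt
Leg 5: track=299.3°, groundspeed=135.6 kt

Leg 1: heading 13.7°; drift -22.2° → track 351.5°, groundspeed 105.1 kt
Leg 2: heading 157.2°; drift +23.4° → track 180.6°, groundspeed 82.0 kt
Leg 3: heading 196.8°; drift +21.4° → track 218.2°, groundspeed 108.8 kt
Leg 4: heading 188.6°; drift +22.6° → track 211.2°, groundspeed 103.5 kt
Leg 5: heading 306.0°; drift -6.7° → track 299.3°, groundspeed 135.6 kt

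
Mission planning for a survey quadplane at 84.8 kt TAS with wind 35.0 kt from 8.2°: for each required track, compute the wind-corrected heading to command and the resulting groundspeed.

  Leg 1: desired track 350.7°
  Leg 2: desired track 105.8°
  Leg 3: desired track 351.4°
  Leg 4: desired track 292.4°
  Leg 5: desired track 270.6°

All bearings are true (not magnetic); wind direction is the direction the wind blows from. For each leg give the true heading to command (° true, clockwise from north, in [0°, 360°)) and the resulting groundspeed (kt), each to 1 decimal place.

Leg 1: desired track 350.7°; wind correction +7.1° → command heading 357.8°, groundspeed 50.8 kt
Leg 2: desired track 105.8°; wind correction -24.1° → command heading 81.7°, groundspeed 82.0 kt
Leg 3: desired track 351.4°; wind correction +6.9° → command heading 358.3°, groundspeed 50.7 kt
Leg 4: desired track 292.4°; wind correction +23.6° → command heading 316.0°, groundspeed 69.1 kt
Leg 5: desired track 270.6°; wind correction +24.1° → command heading 294.7°, groundspeed 82.0 kt

Leg 1: heading=357.8°, groundspeed=50.8 kt
Leg 2: heading=81.7°, groundspeed=82.0 kt
Leg 3: heading=358.3°, groundspeed=50.7 kt
Leg 4: heading=316.0°, groundspeed=69.1 kt
Leg 5: heading=294.7°, groundspeed=82.0 kt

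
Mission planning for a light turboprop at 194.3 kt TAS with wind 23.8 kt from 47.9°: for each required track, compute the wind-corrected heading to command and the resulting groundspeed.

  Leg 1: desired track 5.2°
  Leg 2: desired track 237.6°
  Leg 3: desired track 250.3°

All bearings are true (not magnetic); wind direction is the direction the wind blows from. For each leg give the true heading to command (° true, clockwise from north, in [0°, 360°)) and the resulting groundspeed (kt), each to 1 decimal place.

Leg 1: desired track 5.2°; wind correction +4.8° → command heading 10.0°, groundspeed 176.1 kt
Leg 2: desired track 237.6°; wind correction +1.2° → command heading 238.8°, groundspeed 217.7 kt
Leg 3: desired track 250.3°; wind correction +2.7° → command heading 253.0°, groundspeed 216.1 kt

Leg 1: heading=10.0°, groundspeed=176.1 kt
Leg 2: heading=238.8°, groundspeed=217.7 kt
Leg 3: heading=253.0°, groundspeed=216.1 kt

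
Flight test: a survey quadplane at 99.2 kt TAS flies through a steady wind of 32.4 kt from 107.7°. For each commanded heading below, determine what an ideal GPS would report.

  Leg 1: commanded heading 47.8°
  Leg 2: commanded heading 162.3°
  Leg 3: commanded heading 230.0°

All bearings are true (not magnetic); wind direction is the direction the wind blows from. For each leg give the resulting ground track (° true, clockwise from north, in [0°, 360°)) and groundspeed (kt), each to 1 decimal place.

Leg 1: track=29.1°, groundspeed=87.6 kt
Leg 2: track=180.5°, groundspeed=84.7 kt
Leg 3: track=243.2°, groundspeed=119.7 kt

Leg 1: heading 47.8°; drift -18.7° → track 29.1°, groundspeed 87.6 kt
Leg 2: heading 162.3°; drift +18.2° → track 180.5°, groundspeed 84.7 kt
Leg 3: heading 230.0°; drift +13.2° → track 243.2°, groundspeed 119.7 kt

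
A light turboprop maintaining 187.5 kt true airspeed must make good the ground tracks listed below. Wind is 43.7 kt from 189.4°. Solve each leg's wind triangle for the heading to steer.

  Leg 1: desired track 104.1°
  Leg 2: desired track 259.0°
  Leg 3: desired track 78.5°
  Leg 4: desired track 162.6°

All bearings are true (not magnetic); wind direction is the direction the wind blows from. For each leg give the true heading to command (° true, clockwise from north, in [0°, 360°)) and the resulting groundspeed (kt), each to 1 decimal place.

Leg 1: heading=117.5°, groundspeed=178.8 kt
Leg 2: heading=246.4°, groundspeed=167.7 kt
Leg 3: heading=91.1°, groundspeed=198.6 kt
Leg 4: heading=168.6°, groundspeed=147.5 kt

Leg 1: desired track 104.1°; wind correction +13.4° → command heading 117.5°, groundspeed 178.8 kt
Leg 2: desired track 259.0°; wind correction -12.6° → command heading 246.4°, groundspeed 167.7 kt
Leg 3: desired track 78.5°; wind correction +12.6° → command heading 91.1°, groundspeed 198.6 kt
Leg 4: desired track 162.6°; wind correction +6.0° → command heading 168.6°, groundspeed 147.5 kt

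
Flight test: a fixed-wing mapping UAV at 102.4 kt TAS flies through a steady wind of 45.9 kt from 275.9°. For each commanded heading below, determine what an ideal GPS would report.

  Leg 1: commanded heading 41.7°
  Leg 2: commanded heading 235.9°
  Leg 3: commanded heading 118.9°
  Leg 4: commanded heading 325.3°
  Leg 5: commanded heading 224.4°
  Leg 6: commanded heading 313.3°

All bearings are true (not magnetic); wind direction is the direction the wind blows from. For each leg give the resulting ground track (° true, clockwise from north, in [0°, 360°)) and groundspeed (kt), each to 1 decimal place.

Leg 1: heading 41.7°; drift +16.1° → track 57.8°, groundspeed 134.5 kt
Leg 2: heading 235.9°; drift -23.7° → track 212.2°, groundspeed 73.4 kt
Leg 3: heading 118.9°; drift -7.1° → track 111.8°, groundspeed 145.8 kt
Leg 4: heading 325.3°; drift +25.7° → track 351.0°, groundspeed 80.5 kt
Leg 5: heading 224.4°; drift -25.9° → track 198.5°, groundspeed 82.1 kt
Leg 6: heading 313.3°; drift +22.9° → track 336.2°, groundspeed 71.6 kt

Leg 1: track=57.8°, groundspeed=134.5 kt
Leg 2: track=212.2°, groundspeed=73.4 kt
Leg 3: track=111.8°, groundspeed=145.8 kt
Leg 4: track=351.0°, groundspeed=80.5 kt
Leg 5: track=198.5°, groundspeed=82.1 kt
Leg 6: track=336.2°, groundspeed=71.6 kt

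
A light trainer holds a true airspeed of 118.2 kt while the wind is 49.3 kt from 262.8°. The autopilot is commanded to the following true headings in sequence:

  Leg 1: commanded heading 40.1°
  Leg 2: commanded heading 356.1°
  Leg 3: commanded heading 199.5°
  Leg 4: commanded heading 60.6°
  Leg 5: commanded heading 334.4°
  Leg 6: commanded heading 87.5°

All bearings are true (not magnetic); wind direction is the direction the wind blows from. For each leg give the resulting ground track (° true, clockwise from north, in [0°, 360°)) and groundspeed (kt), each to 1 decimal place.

Leg 1: track=52.3°, groundspeed=158.0 kt
Leg 2: track=18.2°, groundspeed=130.7 kt
Leg 3: track=174.9°, groundspeed=105.7 kt
Leg 4: track=67.1°, groundspeed=164.9 kt
Leg 5: track=358.9°, groundspeed=112.8 kt
Leg 6: track=86.1°, groundspeed=167.4 kt

Leg 1: heading 40.1°; drift +12.2° → track 52.3°, groundspeed 158.0 kt
Leg 2: heading 356.1°; drift +22.1° → track 18.2°, groundspeed 130.7 kt
Leg 3: heading 199.5°; drift -24.6° → track 174.9°, groundspeed 105.7 kt
Leg 4: heading 60.6°; drift +6.5° → track 67.1°, groundspeed 164.9 kt
Leg 5: heading 334.4°; drift +24.5° → track 358.9°, groundspeed 112.8 kt
Leg 6: heading 87.5°; drift -1.4° → track 86.1°, groundspeed 167.4 kt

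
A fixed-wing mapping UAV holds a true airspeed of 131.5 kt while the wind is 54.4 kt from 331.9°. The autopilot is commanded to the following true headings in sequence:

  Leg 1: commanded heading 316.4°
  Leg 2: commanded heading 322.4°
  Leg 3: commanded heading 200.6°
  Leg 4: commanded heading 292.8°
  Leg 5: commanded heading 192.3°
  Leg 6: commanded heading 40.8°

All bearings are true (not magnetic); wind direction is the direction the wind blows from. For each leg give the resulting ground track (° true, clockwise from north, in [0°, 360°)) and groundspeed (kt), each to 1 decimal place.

Leg 1: heading 316.4°; drift -10.4° → track 306.0°, groundspeed 80.4 kt
Leg 2: heading 322.4°; drift -6.6° → track 315.8°, groundspeed 78.4 kt
Leg 3: heading 200.6°; drift -13.7° → track 186.9°, groundspeed 172.3 kt
Leg 4: heading 292.8°; drift -21.0° → track 271.8°, groundspeed 95.6 kt
Leg 5: heading 192.3°; drift -11.5° → track 180.8°, groundspeed 176.5 kt
Leg 6: heading 40.8°; drift +24.4° → track 65.2°, groundspeed 122.9 kt

Leg 1: track=306.0°, groundspeed=80.4 kt
Leg 2: track=315.8°, groundspeed=78.4 kt
Leg 3: track=186.9°, groundspeed=172.3 kt
Leg 4: track=271.8°, groundspeed=95.6 kt
Leg 5: track=180.8°, groundspeed=176.5 kt
Leg 6: track=65.2°, groundspeed=122.9 kt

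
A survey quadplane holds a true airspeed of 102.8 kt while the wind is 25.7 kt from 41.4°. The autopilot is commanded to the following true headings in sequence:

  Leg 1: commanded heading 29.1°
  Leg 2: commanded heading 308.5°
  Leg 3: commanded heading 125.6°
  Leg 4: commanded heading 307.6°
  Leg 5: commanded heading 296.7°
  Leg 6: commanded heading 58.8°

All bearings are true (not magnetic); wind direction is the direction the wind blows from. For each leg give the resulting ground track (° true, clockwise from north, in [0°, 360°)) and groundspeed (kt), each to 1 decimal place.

Leg 1: heading 29.1°; drift -4.0° → track 25.1°, groundspeed 77.9 kt
Leg 2: heading 308.5°; drift -13.9° → track 294.6°, groundspeed 107.2 kt
Leg 3: heading 125.6°; drift +14.3° → track 139.9°, groundspeed 103.4 kt
Leg 4: heading 307.6°; drift -13.8° → track 293.8°, groundspeed 107.6 kt
Leg 5: heading 296.7°; drift -12.8° → track 283.9°, groundspeed 112.1 kt
Leg 6: heading 58.8°; drift +5.6° → track 64.4°, groundspeed 78.7 kt

Leg 1: track=25.1°, groundspeed=77.9 kt
Leg 2: track=294.6°, groundspeed=107.2 kt
Leg 3: track=139.9°, groundspeed=103.4 kt
Leg 4: track=293.8°, groundspeed=107.6 kt
Leg 5: track=283.9°, groundspeed=112.1 kt
Leg 6: track=64.4°, groundspeed=78.7 kt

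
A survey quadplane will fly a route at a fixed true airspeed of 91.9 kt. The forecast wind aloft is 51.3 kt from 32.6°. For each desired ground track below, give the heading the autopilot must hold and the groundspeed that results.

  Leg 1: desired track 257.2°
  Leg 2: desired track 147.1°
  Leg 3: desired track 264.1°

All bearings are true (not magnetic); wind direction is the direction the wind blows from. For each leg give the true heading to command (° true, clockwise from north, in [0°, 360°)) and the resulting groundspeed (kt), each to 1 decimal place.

Leg 1: heading=280.3°, groundspeed=121.1 kt
Leg 2: heading=116.6°, groundspeed=100.4 kt
Leg 3: heading=290.0°, groundspeed=114.6 kt

Leg 1: desired track 257.2°; wind correction +23.1° → command heading 280.3°, groundspeed 121.1 kt
Leg 2: desired track 147.1°; wind correction -30.5° → command heading 116.6°, groundspeed 100.4 kt
Leg 3: desired track 264.1°; wind correction +25.9° → command heading 290.0°, groundspeed 114.6 kt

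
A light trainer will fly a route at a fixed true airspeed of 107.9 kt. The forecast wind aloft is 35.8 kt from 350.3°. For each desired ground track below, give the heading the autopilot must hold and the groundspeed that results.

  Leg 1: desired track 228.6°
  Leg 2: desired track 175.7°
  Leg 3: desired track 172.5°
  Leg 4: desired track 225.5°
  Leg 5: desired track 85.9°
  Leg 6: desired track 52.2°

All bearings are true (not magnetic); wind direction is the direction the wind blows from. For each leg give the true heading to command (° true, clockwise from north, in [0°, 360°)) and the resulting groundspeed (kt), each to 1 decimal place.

Leg 1: heading=245.0°, groundspeed=122.3 kt
Leg 2: heading=177.5°, groundspeed=143.5 kt
Leg 3: heading=173.2°, groundspeed=143.7 kt
Leg 4: heading=241.3°, groundspeed=124.2 kt
Leg 5: heading=66.6°, groundspeed=105.3 kt
Leg 6: heading=35.2°, groundspeed=86.3 kt

Leg 1: desired track 228.6°; wind correction +16.4° → command heading 245.0°, groundspeed 122.3 kt
Leg 2: desired track 175.7°; wind correction +1.8° → command heading 177.5°, groundspeed 143.5 kt
Leg 3: desired track 172.5°; wind correction +0.7° → command heading 173.2°, groundspeed 143.7 kt
Leg 4: desired track 225.5°; wind correction +15.8° → command heading 241.3°, groundspeed 124.2 kt
Leg 5: desired track 85.9°; wind correction -19.3° → command heading 66.6°, groundspeed 105.3 kt
Leg 6: desired track 52.2°; wind correction -17.0° → command heading 35.2°, groundspeed 86.3 kt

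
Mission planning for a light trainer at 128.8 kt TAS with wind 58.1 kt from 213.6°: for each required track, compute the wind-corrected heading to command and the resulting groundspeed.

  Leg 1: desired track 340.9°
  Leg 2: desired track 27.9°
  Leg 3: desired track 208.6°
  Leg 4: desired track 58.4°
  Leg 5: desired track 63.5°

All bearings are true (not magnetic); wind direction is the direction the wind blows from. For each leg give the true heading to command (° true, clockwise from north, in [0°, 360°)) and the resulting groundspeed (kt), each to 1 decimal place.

Leg 1: heading=319.9°, groundspeed=155.4 kt
Leg 2: heading=25.3°, groundspeed=186.5 kt
Leg 3: heading=210.9°, groundspeed=70.8 kt
Leg 4: heading=69.3°, groundspeed=179.2 kt
Leg 5: heading=76.5°, groundspeed=175.9 kt

Leg 1: desired track 340.9°; wind correction -21.0° → command heading 319.9°, groundspeed 155.4 kt
Leg 2: desired track 27.9°; wind correction -2.6° → command heading 25.3°, groundspeed 186.5 kt
Leg 3: desired track 208.6°; wind correction +2.3° → command heading 210.9°, groundspeed 70.8 kt
Leg 4: desired track 58.4°; wind correction +10.9° → command heading 69.3°, groundspeed 179.2 kt
Leg 5: desired track 63.5°; wind correction +13.0° → command heading 76.5°, groundspeed 175.9 kt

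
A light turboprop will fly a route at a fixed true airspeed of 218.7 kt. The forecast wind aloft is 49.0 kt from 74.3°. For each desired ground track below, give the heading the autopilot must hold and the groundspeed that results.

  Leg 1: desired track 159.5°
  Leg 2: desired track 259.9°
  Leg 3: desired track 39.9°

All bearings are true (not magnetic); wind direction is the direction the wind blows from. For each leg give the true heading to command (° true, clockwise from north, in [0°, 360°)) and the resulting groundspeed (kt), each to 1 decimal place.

Leg 1: heading=146.6°, groundspeed=209.1 kt
Leg 2: heading=261.2°, groundspeed=267.4 kt
Leg 3: heading=47.2°, groundspeed=176.5 kt

Leg 1: desired track 159.5°; wind correction -12.9° → command heading 146.6°, groundspeed 209.1 kt
Leg 2: desired track 259.9°; wind correction +1.3° → command heading 261.2°, groundspeed 267.4 kt
Leg 3: desired track 39.9°; wind correction +7.3° → command heading 47.2°, groundspeed 176.5 kt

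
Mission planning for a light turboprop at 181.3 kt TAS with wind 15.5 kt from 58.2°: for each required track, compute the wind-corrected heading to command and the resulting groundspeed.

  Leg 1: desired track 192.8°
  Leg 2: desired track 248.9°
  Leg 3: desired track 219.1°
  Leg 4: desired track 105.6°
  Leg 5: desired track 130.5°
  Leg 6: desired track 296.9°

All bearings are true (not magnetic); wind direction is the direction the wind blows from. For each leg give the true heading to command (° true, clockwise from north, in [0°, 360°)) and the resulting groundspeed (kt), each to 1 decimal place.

Leg 1: desired track 192.8°; wind correction -3.5° → command heading 189.3°, groundspeed 191.8 kt
Leg 2: desired track 248.9°; wind correction +0.9° → command heading 249.8°, groundspeed 196.5 kt
Leg 3: desired track 219.1°; wind correction -1.6° → command heading 217.5°, groundspeed 195.9 kt
Leg 4: desired track 105.6°; wind correction -3.6° → command heading 102.0°, groundspeed 170.4 kt
Leg 5: desired track 130.5°; wind correction -4.7° → command heading 125.8°, groundspeed 176.0 kt
Leg 6: desired track 296.9°; wind correction +4.2° → command heading 301.1°, groundspeed 188.9 kt

Leg 1: heading=189.3°, groundspeed=191.8 kt
Leg 2: heading=249.8°, groundspeed=196.5 kt
Leg 3: heading=217.5°, groundspeed=195.9 kt
Leg 4: heading=102.0°, groundspeed=170.4 kt
Leg 5: heading=125.8°, groundspeed=176.0 kt
Leg 6: heading=301.1°, groundspeed=188.9 kt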